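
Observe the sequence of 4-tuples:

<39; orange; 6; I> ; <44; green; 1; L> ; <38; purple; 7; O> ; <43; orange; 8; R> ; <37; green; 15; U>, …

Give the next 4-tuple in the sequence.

<42; purple; 23; X>

First component: alternating steps +5, −6, +5, −6, …; 39, 44, 38, 43, 37 → 42.
Colour: orange, green, purple, orange, green → purple (repeats orange → green → purple).
Third component: each term is the sum of the two before it; 6, 1, 7, 8, 15 → 23.
Letter: letters move forward 3 places in the alphabet, so I, L, O, R, U → X.
Putting it together: <42; purple; 23; X>.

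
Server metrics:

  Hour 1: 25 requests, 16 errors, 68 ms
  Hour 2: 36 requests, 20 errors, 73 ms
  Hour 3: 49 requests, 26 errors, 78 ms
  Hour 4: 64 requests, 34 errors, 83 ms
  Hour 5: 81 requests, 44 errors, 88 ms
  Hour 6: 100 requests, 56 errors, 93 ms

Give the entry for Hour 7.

121 requests, 70 errors, 98 ms

Requests: 25, 36, 49, 64, 81, 100 → 121 (perfect squares: 5², 6², 7², …).
Errors — differences are 4, 6, 8, … (increasing by 2 each time): 16, 20, 26, 34, 44, 56 → 70.
Ms: +5 each step; 68, 73, 78, 83, 88, 93 → 98.
So the next line is 121 requests, 70 errors, 98 ms.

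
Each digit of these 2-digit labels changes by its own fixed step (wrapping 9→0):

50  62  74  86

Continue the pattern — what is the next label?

98

First digit — +1 each step, mod 10: 5, 6, 7, 8 → 9.
Second digit: +2 each step, mod 10; 0, 2, 4, 6 → 8.
Putting it together: 98.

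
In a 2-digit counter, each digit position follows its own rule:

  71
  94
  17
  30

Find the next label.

53

First digit: +2 each step, mod 10, so 7, 9, 1, 3 → 5.
For the second digit, +3 each step, mod 10: 1, 4, 7, 0 → 3.
So the next label is 53.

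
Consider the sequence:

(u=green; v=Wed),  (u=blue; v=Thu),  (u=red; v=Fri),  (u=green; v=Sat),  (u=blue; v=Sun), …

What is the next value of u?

U: repeats green → blue → red; green, blue, red, green, blue → red.
V — runs through the weekdays Mon→Sun: Wed, Thu, Fri, Sat, Sun → Mon.

red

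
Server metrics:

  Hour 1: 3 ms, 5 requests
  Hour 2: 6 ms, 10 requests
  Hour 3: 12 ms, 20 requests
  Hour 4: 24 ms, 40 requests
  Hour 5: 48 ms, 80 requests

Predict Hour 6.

Ms goes 3, 6, 12, 24, 48 → 96 (×2 each step).
Requests: ×2 each step; 5, 10, 20, 40, 80 → 160.
So the next line is 96 ms, 160 requests.

96 ms, 160 requests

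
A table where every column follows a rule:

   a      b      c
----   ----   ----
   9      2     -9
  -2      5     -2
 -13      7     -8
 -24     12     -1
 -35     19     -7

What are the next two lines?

Column a — −11 each step: 9, -2, -13, -24, -35 → -46 → -57.
Column b: each term is the sum of the two before it, so 2, 5, 7, 12, 19 → 31 → 50.
Column c: alternating steps +7, −6, +7, −6, …; -9, -2, -8, -1, -7 → 0 → -6.
So the next two lines are -46  31  0 and -57  50  -6.

-46  31  0; -57  50  -6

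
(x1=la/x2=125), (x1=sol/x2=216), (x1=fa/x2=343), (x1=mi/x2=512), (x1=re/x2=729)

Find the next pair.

X1 — runs backward through the solfège scale do→ti: la, sol, fa, mi, re → do.
X2 — perfect cubes: 5³, 6³, 7³, …: 125, 216, 343, 512, 729 → 1000.
Combining the parts gives (x1=do/x2=1000).

(x1=do/x2=1000)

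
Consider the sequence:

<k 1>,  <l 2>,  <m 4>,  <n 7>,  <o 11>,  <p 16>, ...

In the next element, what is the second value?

Second value — differences are 1, 2, 3, … (increasing by 1 each time): 1, 2, 4, 7, 11, 16 → 22.

22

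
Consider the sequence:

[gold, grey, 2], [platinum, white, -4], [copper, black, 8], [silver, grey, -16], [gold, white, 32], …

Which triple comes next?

[platinum, black, -64]

Metal: gold, platinum, copper, silver, gold → platinum (repeats gold → platinum → copper → silver).
Shade: repeats grey → white → black; grey, white, black, grey, white → black.
Third coordinate goes 2, -4, 8, -16, 32 → -64 (×(-2) each step).
So the next triple is [platinum, black, -64].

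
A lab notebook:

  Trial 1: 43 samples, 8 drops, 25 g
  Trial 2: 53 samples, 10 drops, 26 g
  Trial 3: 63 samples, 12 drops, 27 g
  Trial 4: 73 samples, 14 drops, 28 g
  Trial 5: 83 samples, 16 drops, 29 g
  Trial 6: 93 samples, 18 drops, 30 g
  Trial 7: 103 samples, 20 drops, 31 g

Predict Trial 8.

Samples — +10 each step: 43, 53, 63, 73, 83, 93, 103 → 113.
Drops: +2 each step; 8, 10, 12, 14, 16, 18, 20 → 22.
For the g, +1 each step: 25, 26, 27, 28, 29, 30, 31 → 32.
Putting it together: 113 samples, 22 drops, 32 g.

113 samples, 22 drops, 32 g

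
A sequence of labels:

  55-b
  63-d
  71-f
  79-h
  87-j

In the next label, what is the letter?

Letter — letters move forward 2 places in the alphabet: b, d, f, h, j → l.

l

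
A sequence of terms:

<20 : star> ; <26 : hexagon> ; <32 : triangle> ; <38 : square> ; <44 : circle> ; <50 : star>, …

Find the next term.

For the first part, +6 each step: 20, 26, 32, 38, 44, 50 → 56.
Shape: repeats star → hexagon → triangle → square → circle; star, hexagon, triangle, square, circle, star → hexagon.
So the next term is <56 : hexagon>.

<56 : hexagon>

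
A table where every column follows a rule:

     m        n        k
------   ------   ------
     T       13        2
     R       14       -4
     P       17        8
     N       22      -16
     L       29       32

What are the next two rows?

J  38  -64; H  49  128

For the column m, letters move back 2 places in the alphabet: T, R, P, N, L → J → H.
Column n goes 13, 14, 17, 22, 29 → 38 → 49 (differences are 1, 3, 5, … (increasing by 2 each time)).
Column k goes 2, -4, 8, -16, 32 → -64 → 128 (×(-2) each step).
So the next two rows are J  38  -64 and H  49  128.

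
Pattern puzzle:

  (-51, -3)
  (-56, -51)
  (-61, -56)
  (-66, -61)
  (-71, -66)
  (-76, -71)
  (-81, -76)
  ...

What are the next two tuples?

(-86, -81), (-91, -86)

First value: −5 each step; -51, -56, -61, -66, -71, -76, -81 → -86 → -91.
Second value: always the previous value of the first value, so -3, -51, -56, -61, -66, -71, -76 → -81 → -86.
So the next two tuples are (-86, -81) and (-91, -86).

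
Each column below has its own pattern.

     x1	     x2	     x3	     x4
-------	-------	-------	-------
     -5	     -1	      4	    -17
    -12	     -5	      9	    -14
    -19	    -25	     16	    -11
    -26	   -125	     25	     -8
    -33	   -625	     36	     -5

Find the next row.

-40  -3125  49  -2

Column x1 goes -5, -12, -19, -26, -33 → -40 (−7 each step).
For the column x2, ×5 each step: -1, -5, -25, -125, -625 → -3125.
Column x3: perfect squares: 2², 3², 4², …; 4, 9, 16, 25, 36 → 49.
Column x4 — +3 each step: -17, -14, -11, -8, -5 → -2.
So the next row is -40  -3125  49  -2.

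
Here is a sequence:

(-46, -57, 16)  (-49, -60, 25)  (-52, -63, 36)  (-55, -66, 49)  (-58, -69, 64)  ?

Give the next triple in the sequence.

First part — −3 each step: -46, -49, -52, -55, -58 → -61.
For the second part, −3 each step: -57, -60, -63, -66, -69 → -72.
Third part — perfect squares: 4², 5², 6², …: 16, 25, 36, 49, 64 → 81.
Putting it together: (-61, -72, 81).

(-61, -72, 81)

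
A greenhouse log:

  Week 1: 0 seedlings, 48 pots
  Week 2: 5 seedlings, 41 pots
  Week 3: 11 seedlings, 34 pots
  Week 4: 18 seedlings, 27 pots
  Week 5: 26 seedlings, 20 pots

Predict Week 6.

35 seedlings, 13 pots

For the seedlings, differences are 5, 6, 7, … (increasing by 1 each time): 0, 5, 11, 18, 26 → 35.
Pots: 48, 41, 34, 27, 20 → 13 (−7 each step).
Combining the parts gives 35 seedlings, 13 pots.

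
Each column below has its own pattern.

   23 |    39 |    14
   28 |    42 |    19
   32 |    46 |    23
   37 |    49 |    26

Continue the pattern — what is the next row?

41  53  28

First component goes 23, 28, 32, 37 → 41 (alternating steps +5, +4, +5, +4, …).
For the second component, alternating steps +3, +4, +3, +4, …: 39, 42, 46, 49 → 53.
Third component: differences are 5, 4, 3, … (decreasing by 1 each time); 14, 19, 23, 26 → 28.
Combining the parts gives 41  53  28.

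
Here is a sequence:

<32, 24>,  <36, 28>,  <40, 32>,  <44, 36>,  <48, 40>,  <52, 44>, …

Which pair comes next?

<56, 48>

For the first coordinate, +4 each step: 32, 36, 40, 44, 48, 52 → 56.
Second coordinate: 24, 28, 32, 36, 40, 44 → 48 (always 8 less than the first coordinate).
Combining the parts gives <56, 48>.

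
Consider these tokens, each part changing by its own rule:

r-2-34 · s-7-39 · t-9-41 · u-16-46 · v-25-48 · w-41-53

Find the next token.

For the letter, letters move forward 1 place in the alphabet: r, s, t, u, v, w → x.
Second component — each term is the sum of the two before it: 2, 7, 9, 16, 25, 41 → 66.
Third component: alternating steps +5, +2, +5, +2, …, so 34, 39, 41, 46, 48, 53 → 55.
Putting it together: x-66-55.

x-66-55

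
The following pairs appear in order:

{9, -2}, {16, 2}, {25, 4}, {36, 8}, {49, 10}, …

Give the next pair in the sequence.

For the first value, perfect squares: 3², 4², 5², …: 9, 16, 25, 36, 49 → 64.
Second value — alternating steps +4, +2, +4, +2, …: -2, 2, 4, 8, 10 → 14.
Putting it together: {64, 14}.

{64, 14}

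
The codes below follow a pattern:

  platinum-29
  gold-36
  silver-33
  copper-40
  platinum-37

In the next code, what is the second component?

44

Metal: repeats platinum → gold → silver → copper, so platinum, gold, silver, copper, platinum → gold.
Second component goes 29, 36, 33, 40, 37 → 44 (alternating steps +7, −3, +7, −3, …).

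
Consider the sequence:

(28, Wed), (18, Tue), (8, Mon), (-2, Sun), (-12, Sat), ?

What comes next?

(-22, Fri)

First slot goes 28, 18, 8, -2, -12 → -22 (−10 each step).
Day goes Wed, Tue, Mon, Sun, Sat → Fri (runs backward through the weekdays Mon→Sun).
So the next element is (-22, Fri).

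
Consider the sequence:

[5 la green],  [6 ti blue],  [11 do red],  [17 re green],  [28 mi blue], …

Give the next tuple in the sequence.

[45 fa red]

First value: 5, 6, 11, 17, 28 → 45 (each term is the sum of the two before it).
Note: la, ti, do, re, mi → fa (runs through the solfège scale do→ti).
For the colour, repeats green → blue → red: green, blue, red, green, blue → red.
So the next tuple is [45 fa red].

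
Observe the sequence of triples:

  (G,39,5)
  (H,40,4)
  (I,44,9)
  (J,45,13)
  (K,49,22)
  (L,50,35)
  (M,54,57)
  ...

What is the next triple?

Letter: letters move forward 1 place in the alphabet, so G, H, I, J, K, L, M → N.
Second part — alternating steps +1, +4, +1, +4, …: 39, 40, 44, 45, 49, 50, 54 → 55.
For the third part, each term is the sum of the two before it: 5, 4, 9, 13, 22, 35, 57 → 92.
Putting it together: (N,55,92).

(N,55,92)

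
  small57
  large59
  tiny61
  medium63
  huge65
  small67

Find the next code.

large69

Size: small, large, tiny, medium, huge, small → large (repeats small → large → tiny → medium → huge).
Second component: 57, 59, 61, 63, 65, 67 → 69 (+2 each step).
So the next code is large69.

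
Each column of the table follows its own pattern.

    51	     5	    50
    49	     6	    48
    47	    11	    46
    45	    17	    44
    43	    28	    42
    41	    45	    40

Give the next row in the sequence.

39  73  38

For the first component, −2 each step: 51, 49, 47, 45, 43, 41 → 39.
Second component: 5, 6, 11, 17, 28, 45 → 73 (each term is the sum of the two before it).
Third component — always 1 less than the first component: 50, 48, 46, 44, 42, 40 → 38.
Combining the parts gives 39  73  38.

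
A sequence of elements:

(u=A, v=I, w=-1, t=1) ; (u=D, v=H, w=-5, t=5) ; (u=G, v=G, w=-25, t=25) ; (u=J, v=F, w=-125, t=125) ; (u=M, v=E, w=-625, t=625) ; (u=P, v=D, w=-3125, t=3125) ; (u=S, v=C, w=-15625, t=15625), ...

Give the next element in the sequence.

(u=V, v=B, w=-78125, t=78125)

U: letters move forward 3 places in the alphabet, so A, D, G, J, M, P, S → V.
V: letters move back 1 place in the alphabet; I, H, G, F, E, D, C → B.
W — ×5 each step: -1, -5, -25, -125, -625, -3125, -15625 → -78125.
T: always the negative of the w; 1, 5, 25, 125, 625, 3125, 15625 → 78125.
Combining the parts gives (u=V, v=B, w=-78125, t=78125).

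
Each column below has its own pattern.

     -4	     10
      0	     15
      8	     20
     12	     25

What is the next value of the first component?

20

First component: alternating steps +4, +8, +4, +8, …, so -4, 0, 8, 12 → 20.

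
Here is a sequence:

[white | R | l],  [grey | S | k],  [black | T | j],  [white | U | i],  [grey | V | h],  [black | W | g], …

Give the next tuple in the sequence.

Shade: repeats white → grey → black; white, grey, black, white, grey, black → white.
First letter goes R, S, T, U, V, W → X (letters move forward 1 place in the alphabet).
Second letter: l, k, j, i, h, g → f (letters move back 1 place in the alphabet).
Combining the parts gives [white | X | f].

[white | X | f]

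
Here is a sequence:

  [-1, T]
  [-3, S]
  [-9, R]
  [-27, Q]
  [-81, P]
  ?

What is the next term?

First value goes -1, -3, -9, -27, -81 → -243 (×3 each step).
Letter — letters move back 1 place in the alphabet: T, S, R, Q, P → O.
Putting it together: [-243, O].

[-243, O]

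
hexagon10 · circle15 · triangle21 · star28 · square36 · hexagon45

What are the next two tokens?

circle55, triangle66

For the shape, repeats hexagon → circle → triangle → star → square: hexagon, circle, triangle, star, square, hexagon → circle → triangle.
Second component — differences are 5, 6, 7, … (increasing by 1 each time): 10, 15, 21, 28, 36, 45 → 55 → 66.
Putting the parts together: circle55 and then triangle66.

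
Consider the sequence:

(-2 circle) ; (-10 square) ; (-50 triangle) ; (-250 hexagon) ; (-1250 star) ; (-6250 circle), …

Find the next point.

For the first part, ×5 each step: -2, -10, -50, -250, -1250, -6250 → -31250.
Shape: circle, square, triangle, hexagon, star, circle → square (repeats circle → square → triangle → hexagon → star).
Combining the parts gives (-31250 square).

(-31250 square)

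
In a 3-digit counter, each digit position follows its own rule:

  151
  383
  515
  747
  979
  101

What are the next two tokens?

First digit goes 1, 3, 5, 7, 9, 1 → 3 → 5 (+2 each step, mod 10).
Second digit: 5, 8, 1, 4, 7, 0 → 3 → 6 (+3 each step, mod 10).
Third digit: 1, 3, 5, 7, 9, 1 → 3 → 5 (+2 each step, mod 10).
Putting the parts together: 333 and then 565.

333 then 565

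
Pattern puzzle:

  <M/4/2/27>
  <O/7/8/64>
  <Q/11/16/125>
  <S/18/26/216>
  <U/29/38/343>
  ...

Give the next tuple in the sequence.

<W/47/52/512>

Letter: letters move forward 2 places in the alphabet; M, O, Q, S, U → W.
For the second entry, each term is the sum of the two before it: 4, 7, 11, 18, 29 → 47.
Third entry goes 2, 8, 16, 26, 38 → 52 (differences are 6, 8, 10, … (increasing by 2 each time)).
For the fourth entry, perfect cubes: 3³, 4³, 5³, …: 27, 64, 125, 216, 343 → 512.
So the next tuple is <W/47/52/512>.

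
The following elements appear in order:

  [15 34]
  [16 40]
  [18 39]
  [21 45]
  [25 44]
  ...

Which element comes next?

[30 50]

First value: 15, 16, 18, 21, 25 → 30 (differences are 1, 2, 3, … (increasing by 1 each time)).
Second value: alternating steps +6, −1, +6, −1, …, so 34, 40, 39, 45, 44 → 50.
So the next element is [30 50].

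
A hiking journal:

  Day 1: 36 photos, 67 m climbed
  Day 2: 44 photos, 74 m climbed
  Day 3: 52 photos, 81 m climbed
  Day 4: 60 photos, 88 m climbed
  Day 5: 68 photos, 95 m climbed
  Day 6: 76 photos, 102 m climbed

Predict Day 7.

84 photos, 109 m climbed

Photos: +8 each step, so 36, 44, 52, 60, 68, 76 → 84.
M climbed: +7 each step; 67, 74, 81, 88, 95, 102 → 109.
Putting it together: 84 photos, 109 m climbed.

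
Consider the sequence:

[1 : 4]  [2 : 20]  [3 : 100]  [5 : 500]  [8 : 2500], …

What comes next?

[13 : 12500]

First slot: 1, 2, 3, 5, 8 → 13 (each term is the sum of the two before it).
Second slot goes 4, 20, 100, 500, 2500 → 12500 (×5 each step).
Putting it together: [13 : 12500].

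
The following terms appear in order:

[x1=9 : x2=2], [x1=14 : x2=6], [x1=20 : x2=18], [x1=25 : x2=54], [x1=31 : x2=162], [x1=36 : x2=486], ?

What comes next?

[x1=42 : x2=1458]

X1: 9, 14, 20, 25, 31, 36 → 42 (alternating steps +5, +6, +5, +6, …).
X2: 2, 6, 18, 54, 162, 486 → 1458 (×3 each step).
So the next term is [x1=42 : x2=1458].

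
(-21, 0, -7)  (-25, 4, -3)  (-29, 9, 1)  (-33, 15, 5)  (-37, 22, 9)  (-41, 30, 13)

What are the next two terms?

(-45, 39, 17), (-49, 49, 21)

First value: −4 each step; -21, -25, -29, -33, -37, -41 → -45 → -49.
Second value: differences are 4, 5, 6, … (increasing by 1 each time); 0, 4, 9, 15, 22, 30 → 39 → 49.
Third value goes -7, -3, 1, 5, 9, 13 → 17 → 21 (+4 each step).
Putting the parts together: (-45, 39, 17) and then (-49, 49, 21).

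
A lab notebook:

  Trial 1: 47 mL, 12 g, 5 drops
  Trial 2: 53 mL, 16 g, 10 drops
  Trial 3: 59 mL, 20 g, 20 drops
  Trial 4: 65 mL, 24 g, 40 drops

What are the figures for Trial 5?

ML goes 47, 53, 59, 65 → 71 (+6 each step).
For the g, +4 each step: 12, 16, 20, 24 → 28.
Drops: ×2 each step; 5, 10, 20, 40 → 80.
Combining the parts gives 71 mL, 28 g, 80 drops.

71 mL, 28 g, 80 drops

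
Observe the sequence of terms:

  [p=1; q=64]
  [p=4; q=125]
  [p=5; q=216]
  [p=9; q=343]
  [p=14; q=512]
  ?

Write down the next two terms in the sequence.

[p=23; q=729], [p=37; q=1000]

P: each term is the sum of the two before it; 1, 4, 5, 9, 14 → 23 → 37.
For the q, perfect cubes: 4³, 5³, 6³, …: 64, 125, 216, 343, 512 → 729 → 1000.
So the next two terms are [p=23; q=729] and [p=37; q=1000].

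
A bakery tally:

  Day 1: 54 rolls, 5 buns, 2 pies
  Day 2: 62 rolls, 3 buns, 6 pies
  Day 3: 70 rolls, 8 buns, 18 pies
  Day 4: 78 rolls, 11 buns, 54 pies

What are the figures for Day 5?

86 rolls, 19 buns, 162 pies

Rolls: 54, 62, 70, 78 → 86 (+8 each step).
Buns goes 5, 3, 8, 11 → 19 (each term is the sum of the two before it).
Pies: ×3 each step; 2, 6, 18, 54 → 162.
Putting it together: 86 rolls, 19 buns, 162 pies.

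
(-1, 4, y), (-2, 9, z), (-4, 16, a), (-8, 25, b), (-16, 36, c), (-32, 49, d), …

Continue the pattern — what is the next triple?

(-64, 64, e)

First entry: ×2 each step, so -1, -2, -4, -8, -16, -32 → -64.
Second entry: perfect squares: 2², 3², 4², …; 4, 9, 16, 25, 36, 49 → 64.
Letter — letters move forward 1 place in the alphabet, wrapping Z→A: y, z, a, b, c, d → e.
Combining the parts gives (-64, 64, e).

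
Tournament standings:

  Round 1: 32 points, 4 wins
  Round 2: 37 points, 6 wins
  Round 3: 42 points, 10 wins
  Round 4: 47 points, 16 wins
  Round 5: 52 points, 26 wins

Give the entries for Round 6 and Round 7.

57 points, 42 wins; 62 points, 68 wins

Points: 32, 37, 42, 47, 52 → 57 → 62 (+5 each step).
Wins — each term is the sum of the two before it: 4, 6, 10, 16, 26 → 42 → 68.
So the next two records are 57 points, 42 wins and 62 points, 68 wins.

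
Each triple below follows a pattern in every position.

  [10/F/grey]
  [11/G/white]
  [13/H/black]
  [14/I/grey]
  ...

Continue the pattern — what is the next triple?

For the first part, alternating steps +1, +2, +1, +2, …: 10, 11, 13, 14 → 16.
Letter — letters move forward 1 place in the alphabet: F, G, H, I → J.
Shade — repeats grey → white → black: grey, white, black, grey → white.
Combining the parts gives [16/J/white].

[16/J/white]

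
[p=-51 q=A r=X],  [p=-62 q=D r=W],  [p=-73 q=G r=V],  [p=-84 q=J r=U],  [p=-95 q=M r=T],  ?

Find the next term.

[p=-106 q=P r=S]

P: −11 each step, so -51, -62, -73, -84, -95 → -106.
Q: A, D, G, J, M → P (letters move forward 3 places in the alphabet).
R goes X, W, V, U, T → S (letters move back 1 place in the alphabet).
Putting it together: [p=-106 q=P r=S].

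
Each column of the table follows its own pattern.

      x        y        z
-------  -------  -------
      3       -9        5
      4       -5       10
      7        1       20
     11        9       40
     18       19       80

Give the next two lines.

Column x: each term is the sum of the two before it, so 3, 4, 7, 11, 18 → 29 → 47.
For the column y, differences are 4, 6, 8, … (increasing by 2 each time): -9, -5, 1, 9, 19 → 31 → 45.
Column z — ×2 each step: 5, 10, 20, 40, 80 → 160 → 320.
So the next two lines are 29  31  160 and 47  45  320.

29  31  160; 47  45  320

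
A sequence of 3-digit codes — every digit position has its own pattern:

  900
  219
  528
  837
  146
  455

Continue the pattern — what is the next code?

For the first digit, +3 each step, mod 10: 9, 2, 5, 8, 1, 4 → 7.
Second digit — +1 each step, mod 10: 0, 1, 2, 3, 4, 5 → 6.
Third digit: −1 each step, mod 10, so 0, 9, 8, 7, 6, 5 → 4.
Putting it together: 764.

764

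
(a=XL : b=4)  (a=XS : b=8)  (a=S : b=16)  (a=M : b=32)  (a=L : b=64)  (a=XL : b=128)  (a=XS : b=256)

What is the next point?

(a=S : b=512)

A: repeats XL → XS → S → M → L, so XL, XS, S, M, L, XL, XS → S.
For the b, ×2 each step: 4, 8, 16, 32, 64, 128, 256 → 512.
Combining the parts gives (a=S : b=512).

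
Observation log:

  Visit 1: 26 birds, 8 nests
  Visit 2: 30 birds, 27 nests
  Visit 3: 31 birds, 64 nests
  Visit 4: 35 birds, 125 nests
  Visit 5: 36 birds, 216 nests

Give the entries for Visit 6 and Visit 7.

40 birds, 343 nests; 41 birds, 512 nests

Birds — alternating steps +4, +1, +4, +1, …: 26, 30, 31, 35, 36 → 40 → 41.
Nests goes 8, 27, 64, 125, 216 → 343 → 512 (perfect cubes: 2³, 3³, 4³, …).
So the next two lines are 40 birds, 343 nests and 41 birds, 512 nests.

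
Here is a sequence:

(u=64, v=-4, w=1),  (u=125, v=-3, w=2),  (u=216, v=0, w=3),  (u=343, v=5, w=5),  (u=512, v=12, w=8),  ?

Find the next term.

U goes 64, 125, 216, 343, 512 → 729 (perfect cubes: 4³, 5³, 6³, …).
V — differences are 1, 3, 5, … (increasing by 2 each time): -4, -3, 0, 5, 12 → 21.
W: each term is the sum of the two before it, so 1, 2, 3, 5, 8 → 13.
Combining the parts gives (u=729, v=21, w=13).

(u=729, v=21, w=13)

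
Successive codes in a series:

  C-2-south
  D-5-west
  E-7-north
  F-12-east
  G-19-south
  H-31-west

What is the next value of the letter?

I

Letter: C, D, E, F, G, H → I (letters move forward 1 place in the alphabet).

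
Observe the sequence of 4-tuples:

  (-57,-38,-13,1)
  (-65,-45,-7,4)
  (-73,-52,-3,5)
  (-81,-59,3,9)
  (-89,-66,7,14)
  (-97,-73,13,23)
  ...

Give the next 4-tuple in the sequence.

(-105,-80,17,37)

First component: −8 each step, so -57, -65, -73, -81, -89, -97 → -105.
Second component: -38, -45, -52, -59, -66, -73 → -80 (−7 each step).
For the third component, alternating steps +6, +4, +6, +4, …: -13, -7, -3, 3, 7, 13 → 17.
Fourth component: each term is the sum of the two before it, so 1, 4, 5, 9, 14, 23 → 37.
So the next 4-tuple is (-105,-80,17,37).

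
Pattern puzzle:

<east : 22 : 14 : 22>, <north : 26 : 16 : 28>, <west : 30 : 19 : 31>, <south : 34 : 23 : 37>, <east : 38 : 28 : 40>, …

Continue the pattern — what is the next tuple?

Direction: east, north, west, south, east → north (repeats east → north → west → south).
For the second slot, +4 each step: 22, 26, 30, 34, 38 → 42.
Third slot goes 14, 16, 19, 23, 28 → 34 (differences are 2, 3, 4, … (increasing by 1 each time)).
For the fourth slot, alternating steps +6, +3, +6, +3, …: 22, 28, 31, 37, 40 → 46.
Combining the parts gives <north : 42 : 34 : 46>.

<north : 42 : 34 : 46>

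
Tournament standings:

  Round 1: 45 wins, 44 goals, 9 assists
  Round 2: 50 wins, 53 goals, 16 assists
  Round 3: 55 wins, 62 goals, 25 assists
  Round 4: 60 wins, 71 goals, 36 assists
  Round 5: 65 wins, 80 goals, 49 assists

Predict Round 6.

Wins: +5 each step, so 45, 50, 55, 60, 65 → 70.
Goals: +9 each step, so 44, 53, 62, 71, 80 → 89.
For the assists, perfect squares: 3², 4², 5², …: 9, 16, 25, 36, 49 → 64.
So the next record is 70 wins, 89 goals, 64 assists.

70 wins, 89 goals, 64 assists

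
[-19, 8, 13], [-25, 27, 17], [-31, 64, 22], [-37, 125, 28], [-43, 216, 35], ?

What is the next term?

First value — −6 each step: -19, -25, -31, -37, -43 → -49.
Second value: perfect cubes: 2³, 3³, 4³, …; 8, 27, 64, 125, 216 → 343.
For the third value, differences are 4, 5, 6, … (increasing by 1 each time): 13, 17, 22, 28, 35 → 43.
Putting it together: [-49, 343, 43].

[-49, 343, 43]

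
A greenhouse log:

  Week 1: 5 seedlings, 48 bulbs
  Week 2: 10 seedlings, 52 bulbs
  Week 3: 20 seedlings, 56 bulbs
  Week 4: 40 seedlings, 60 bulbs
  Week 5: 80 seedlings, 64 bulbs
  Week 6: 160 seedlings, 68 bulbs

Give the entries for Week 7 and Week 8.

For the seedlings, ×2 each step: 5, 10, 20, 40, 80, 160 → 320 → 640.
Bulbs: 48, 52, 56, 60, 64, 68 → 72 → 76 (+4 each step).
So the next two rows are 320 seedlings, 72 bulbs and 640 seedlings, 76 bulbs.

320 seedlings, 72 bulbs; 640 seedlings, 76 bulbs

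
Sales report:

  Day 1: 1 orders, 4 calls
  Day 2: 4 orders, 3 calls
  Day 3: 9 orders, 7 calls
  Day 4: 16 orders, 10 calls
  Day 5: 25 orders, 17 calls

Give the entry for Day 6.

For the orders, perfect squares: 1², 2², 3², …: 1, 4, 9, 16, 25 → 36.
Calls: each term is the sum of the two before it; 4, 3, 7, 10, 17 → 27.
Putting it together: 36 orders, 27 calls.

36 orders, 27 calls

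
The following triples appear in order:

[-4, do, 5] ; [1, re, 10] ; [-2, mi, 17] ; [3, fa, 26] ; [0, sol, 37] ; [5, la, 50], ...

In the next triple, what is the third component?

For the third component, differences are 5, 7, 9, … (increasing by 2 each time): 5, 10, 17, 26, 37, 50 → 65.

65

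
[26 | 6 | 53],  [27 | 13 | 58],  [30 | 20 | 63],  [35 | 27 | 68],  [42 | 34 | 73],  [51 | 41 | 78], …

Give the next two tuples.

[62 | 48 | 83], [75 | 55 | 88]

First coordinate: 26, 27, 30, 35, 42, 51 → 62 → 75 (differences are 1, 3, 5, … (increasing by 2 each time)).
For the second coordinate, +7 each step: 6, 13, 20, 27, 34, 41 → 48 → 55.
For the third coordinate, +5 each step: 53, 58, 63, 68, 73, 78 → 83 → 88.
Putting the parts together: [62 | 48 | 83] and then [75 | 55 | 88].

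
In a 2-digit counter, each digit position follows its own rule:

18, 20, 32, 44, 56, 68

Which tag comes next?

70

First digit — +1 each step, mod 10: 1, 2, 3, 4, 5, 6 → 7.
Second digit: +2 each step, mod 10, so 8, 0, 2, 4, 6, 8 → 0.
Combining the parts gives 70.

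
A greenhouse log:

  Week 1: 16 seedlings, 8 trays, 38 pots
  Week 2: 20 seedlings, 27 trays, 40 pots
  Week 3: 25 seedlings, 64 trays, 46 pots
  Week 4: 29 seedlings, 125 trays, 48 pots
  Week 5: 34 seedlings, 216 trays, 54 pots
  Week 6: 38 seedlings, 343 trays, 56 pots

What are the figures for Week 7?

Seedlings: alternating steps +4, +5, +4, +5, …; 16, 20, 25, 29, 34, 38 → 43.
Trays: perfect cubes: 2³, 3³, 4³, …; 8, 27, 64, 125, 216, 343 → 512.
Pots goes 38, 40, 46, 48, 54, 56 → 62 (alternating steps +2, +6, +2, +6, …).
So the next line is 43 seedlings, 512 trays, 62 pots.

43 seedlings, 512 trays, 62 pots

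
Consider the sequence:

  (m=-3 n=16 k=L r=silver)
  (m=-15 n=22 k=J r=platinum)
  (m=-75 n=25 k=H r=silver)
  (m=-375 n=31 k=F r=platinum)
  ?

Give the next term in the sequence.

M goes -3, -15, -75, -375 → -1875 (×5 each step).
N — alternating steps +6, +3, +6, +3, …: 16, 22, 25, 31 → 34.
K: letters move back 2 places in the alphabet; L, J, H, F → D.
R goes silver, platinum, silver, platinum → silver (alternates silver ↔ platinum).
Putting it together: (m=-1875 n=34 k=D r=silver).

(m=-1875 n=34 k=D r=silver)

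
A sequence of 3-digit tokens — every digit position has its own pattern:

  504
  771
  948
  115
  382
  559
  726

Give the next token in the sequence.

First digit: 5, 7, 9, 1, 3, 5, 7 → 9 (+2 each step, mod 10).
Second digit: 0, 7, 4, 1, 8, 5, 2 → 9 (−3 each step, mod 10).
Third digit — −3 each step, mod 10: 4, 1, 8, 5, 2, 9, 6 → 3.
Putting it together: 993.

993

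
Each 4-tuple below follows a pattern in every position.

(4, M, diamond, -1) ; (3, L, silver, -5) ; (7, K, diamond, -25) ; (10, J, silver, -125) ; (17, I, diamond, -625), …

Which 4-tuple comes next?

(27, H, silver, -3125)

First entry: each term is the sum of the two before it, so 4, 3, 7, 10, 17 → 27.
Letter: M, L, K, J, I → H (letters move back 1 place in the alphabet).
Rank: diamond, silver, diamond, silver, diamond → silver (alternates diamond ↔ silver).
Fourth entry — ×5 each step: -1, -5, -25, -125, -625 → -3125.
Combining the parts gives (27, H, silver, -3125).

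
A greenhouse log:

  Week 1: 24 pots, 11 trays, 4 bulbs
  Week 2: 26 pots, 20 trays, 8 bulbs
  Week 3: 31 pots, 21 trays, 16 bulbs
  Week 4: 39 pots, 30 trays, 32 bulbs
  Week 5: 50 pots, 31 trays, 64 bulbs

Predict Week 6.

Pots — differences are 2, 5, 8, … (increasing by 3 each time): 24, 26, 31, 39, 50 → 64.
For the trays, alternating steps +9, +1, +9, +1, …: 11, 20, 21, 30, 31 → 40.
Bulbs: ×2 each step, so 4, 8, 16, 32, 64 → 128.
Combining the parts gives 64 pots, 40 trays, 128 bulbs.

64 pots, 40 trays, 128 bulbs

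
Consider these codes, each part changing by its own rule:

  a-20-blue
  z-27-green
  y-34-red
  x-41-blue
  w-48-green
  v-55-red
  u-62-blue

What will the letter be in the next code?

Letter goes a, z, y, x, w, v, u → t (letters move back 1 place in the alphabet, wrapping A→Z).
Second component: +7 each step; 20, 27, 34, 41, 48, 55, 62 → 69.
For the colour, repeats blue → green → red: blue, green, red, blue, green, red, blue → green.

t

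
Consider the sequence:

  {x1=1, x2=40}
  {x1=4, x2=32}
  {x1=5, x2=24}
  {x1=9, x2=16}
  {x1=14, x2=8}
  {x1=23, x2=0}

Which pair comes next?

X1: each term is the sum of the two before it; 1, 4, 5, 9, 14, 23 → 37.
X2: −8 each step, so 40, 32, 24, 16, 8, 0 → -8.
So the next pair is {x1=37, x2=-8}.

{x1=37, x2=-8}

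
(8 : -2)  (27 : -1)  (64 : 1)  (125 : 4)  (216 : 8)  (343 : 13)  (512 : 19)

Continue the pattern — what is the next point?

First slot: perfect cubes: 2³, 3³, 4³, …, so 8, 27, 64, 125, 216, 343, 512 → 729.
Second slot: differences are 1, 2, 3, … (increasing by 1 each time), so -2, -1, 1, 4, 8, 13, 19 → 26.
Combining the parts gives (729 : 26).

(729 : 26)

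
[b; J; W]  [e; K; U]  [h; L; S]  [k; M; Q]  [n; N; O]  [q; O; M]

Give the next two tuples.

[t; P; K], [w; Q; I]

For the first letter, letters move forward 3 places in the alphabet: b, e, h, k, n, q → t → w.
Second letter — letters move forward 1 place in the alphabet: J, K, L, M, N, O → P → Q.
Third letter: letters move back 2 places in the alphabet; W, U, S, Q, O, M → K → I.
Putting the parts together: [t; P; K] and then [w; Q; I].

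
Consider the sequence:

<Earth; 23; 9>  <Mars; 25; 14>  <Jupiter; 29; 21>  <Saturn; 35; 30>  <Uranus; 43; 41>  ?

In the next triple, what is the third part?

Third part goes 9, 14, 21, 30, 41 → 54 (differences are 5, 7, 9, … (increasing by 2 each time)).

54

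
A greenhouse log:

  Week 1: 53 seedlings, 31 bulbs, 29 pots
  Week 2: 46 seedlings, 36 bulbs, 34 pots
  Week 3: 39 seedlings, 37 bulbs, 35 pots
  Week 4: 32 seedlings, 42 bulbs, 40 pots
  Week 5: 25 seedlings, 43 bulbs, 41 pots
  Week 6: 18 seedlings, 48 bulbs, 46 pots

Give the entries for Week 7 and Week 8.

Seedlings: 53, 46, 39, 32, 25, 18 → 11 → 4 (−7 each step).
Bulbs: alternating steps +5, +1, +5, +1, …; 31, 36, 37, 42, 43, 48 → 49 → 54.
Pots: always 2 less than the bulbs, so 29, 34, 35, 40, 41, 46 → 47 → 52.
So the next two rows are 11 seedlings, 49 bulbs, 47 pots and 4 seedlings, 54 bulbs, 52 pots.

11 seedlings, 49 bulbs, 47 pots; 4 seedlings, 54 bulbs, 52 pots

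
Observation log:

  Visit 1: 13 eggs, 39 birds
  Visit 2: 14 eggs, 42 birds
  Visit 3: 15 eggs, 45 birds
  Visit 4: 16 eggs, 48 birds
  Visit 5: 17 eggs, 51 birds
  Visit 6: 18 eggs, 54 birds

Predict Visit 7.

19 eggs, 57 birds

For the eggs, +1 each step: 13, 14, 15, 16, 17, 18 → 19.
Birds: always 3 × the eggs, so 39, 42, 45, 48, 51, 54 → 57.
Putting it together: 19 eggs, 57 birds.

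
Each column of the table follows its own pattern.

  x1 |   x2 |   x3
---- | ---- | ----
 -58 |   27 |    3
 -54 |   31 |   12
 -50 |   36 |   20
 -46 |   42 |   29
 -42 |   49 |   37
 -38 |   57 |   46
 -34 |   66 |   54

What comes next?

For the column x1, +4 each step: -58, -54, -50, -46, -42, -38, -34 → -30.
Column x2 goes 27, 31, 36, 42, 49, 57, 66 → 76 (differences are 4, 5, 6, … (increasing by 1 each time)).
Column x3 — alternating steps +9, +8, +9, +8, …: 3, 12, 20, 29, 37, 46, 54 → 63.
Combining the parts gives -30  76  63.

-30  76  63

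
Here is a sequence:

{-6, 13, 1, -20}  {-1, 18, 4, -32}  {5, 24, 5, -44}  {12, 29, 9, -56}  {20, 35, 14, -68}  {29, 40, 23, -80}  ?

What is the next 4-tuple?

{39, 46, 37, -92}

For the first slot, differences are 5, 6, 7, … (increasing by 1 each time): -6, -1, 5, 12, 20, 29 → 39.
Second slot: 13, 18, 24, 29, 35, 40 → 46 (alternating steps +5, +6, +5, +6, …).
Third slot: each term is the sum of the two before it; 1, 4, 5, 9, 14, 23 → 37.
For the fourth slot, −12 each step: -20, -32, -44, -56, -68, -80 → -92.
Combining the parts gives {39, 46, 37, -92}.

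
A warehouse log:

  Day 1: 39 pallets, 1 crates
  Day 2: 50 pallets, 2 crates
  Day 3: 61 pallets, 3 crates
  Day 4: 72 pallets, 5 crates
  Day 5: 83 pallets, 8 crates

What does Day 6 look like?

For the pallets, +11 each step: 39, 50, 61, 72, 83 → 94.
Crates — each term is the sum of the two before it: 1, 2, 3, 5, 8 → 13.
Putting it together: 94 pallets, 13 crates.

94 pallets, 13 crates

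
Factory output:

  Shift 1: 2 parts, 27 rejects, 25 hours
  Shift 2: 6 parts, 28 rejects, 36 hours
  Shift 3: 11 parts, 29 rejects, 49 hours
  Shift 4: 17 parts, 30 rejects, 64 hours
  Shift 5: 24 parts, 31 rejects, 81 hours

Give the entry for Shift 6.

32 parts, 32 rejects, 100 hours

Parts — differences are 4, 5, 6, … (increasing by 1 each time): 2, 6, 11, 17, 24 → 32.
Rejects — +1 each step: 27, 28, 29, 30, 31 → 32.
Hours: 25, 36, 49, 64, 81 → 100 (perfect squares: 5², 6², 7², …).
Putting it together: 32 parts, 32 rejects, 100 hours.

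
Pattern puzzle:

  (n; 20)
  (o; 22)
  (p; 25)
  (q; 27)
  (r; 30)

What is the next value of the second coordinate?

For the second coordinate, alternating steps +2, +3, +2, +3, …: 20, 22, 25, 27, 30 → 32.

32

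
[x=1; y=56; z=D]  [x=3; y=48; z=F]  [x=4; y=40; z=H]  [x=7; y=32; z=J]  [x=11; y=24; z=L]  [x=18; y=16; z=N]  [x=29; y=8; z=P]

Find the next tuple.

For the x, each term is the sum of the two before it: 1, 3, 4, 7, 11, 18, 29 → 47.
Y goes 56, 48, 40, 32, 24, 16, 8 → 0 (−8 each step).
Z: D, F, H, J, L, N, P → R (letters move forward 2 places in the alphabet).
Putting it together: [x=47; y=0; z=R].

[x=47; y=0; z=R]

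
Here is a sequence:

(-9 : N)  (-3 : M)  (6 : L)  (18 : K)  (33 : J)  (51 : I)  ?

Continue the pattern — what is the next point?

(72 : H)

First coordinate: -9, -3, 6, 18, 33, 51 → 72 (differences are 6, 9, 12, … (increasing by 3 each time)).
Letter goes N, M, L, K, J, I → H (letters move back 1 place in the alphabet).
Putting it together: (72 : H).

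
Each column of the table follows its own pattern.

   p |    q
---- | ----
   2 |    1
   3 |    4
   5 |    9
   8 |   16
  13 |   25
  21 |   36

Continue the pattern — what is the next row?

Column p — each term is the sum of the two before it: 2, 3, 5, 8, 13, 21 → 34.
For the column q, perfect squares: 1², 2², 3², …: 1, 4, 9, 16, 25, 36 → 49.
Combining the parts gives 34  49.

34  49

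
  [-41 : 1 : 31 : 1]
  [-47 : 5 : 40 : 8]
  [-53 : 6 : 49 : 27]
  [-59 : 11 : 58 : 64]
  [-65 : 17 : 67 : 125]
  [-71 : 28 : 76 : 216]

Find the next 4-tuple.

[-77 : 45 : 85 : 343]

First part goes -41, -47, -53, -59, -65, -71 → -77 (−6 each step).
Second part goes 1, 5, 6, 11, 17, 28 → 45 (each term is the sum of the two before it).
For the third part, +9 each step: 31, 40, 49, 58, 67, 76 → 85.
Fourth part: perfect cubes: 1³, 2³, 3³, …, so 1, 8, 27, 64, 125, 216 → 343.
Combining the parts gives [-77 : 45 : 85 : 343].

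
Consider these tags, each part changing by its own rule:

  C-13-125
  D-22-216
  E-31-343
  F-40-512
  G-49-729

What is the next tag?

H-58-1000

Letter goes C, D, E, F, G → H (letters move forward 1 place in the alphabet).
Second component goes 13, 22, 31, 40, 49 → 58 (+9 each step).
Third component: perfect cubes: 5³, 6³, 7³, …; 125, 216, 343, 512, 729 → 1000.
Combining the parts gives H-58-1000.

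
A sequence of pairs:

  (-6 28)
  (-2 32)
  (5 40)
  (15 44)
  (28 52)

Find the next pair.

(44 56)

First value: differences are 4, 7, 10, … (increasing by 3 each time); -6, -2, 5, 15, 28 → 44.
Second value: alternating steps +4, +8, +4, +8, …; 28, 32, 40, 44, 52 → 56.
Putting it together: (44 56).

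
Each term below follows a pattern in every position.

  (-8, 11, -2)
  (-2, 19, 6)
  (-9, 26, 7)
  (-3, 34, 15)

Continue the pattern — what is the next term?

(-10, 41, 16)

First component: alternating steps +6, −7, +6, −7, …; -8, -2, -9, -3 → -10.
Second component — alternating steps +8, +7, +8, +7, …: 11, 19, 26, 34 → 41.
Third component: alternating steps +8, +1, +8, +1, …, so -2, 6, 7, 15 → 16.
Combining the parts gives (-10, 41, 16).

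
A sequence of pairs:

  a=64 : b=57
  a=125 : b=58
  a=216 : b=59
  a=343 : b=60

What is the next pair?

a=512 : b=61

For the a, perfect cubes: 4³, 5³, 6³, …: 64, 125, 216, 343 → 512.
B: 57, 58, 59, 60 → 61 (+1 each step).
Putting it together: a=512 : b=61.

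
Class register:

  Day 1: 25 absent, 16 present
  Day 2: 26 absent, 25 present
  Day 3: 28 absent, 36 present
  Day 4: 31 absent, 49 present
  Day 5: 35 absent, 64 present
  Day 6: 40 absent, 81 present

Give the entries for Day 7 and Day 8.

46 absent, 100 present; 53 absent, 121 present

Absent goes 25, 26, 28, 31, 35, 40 → 46 → 53 (differences are 1, 2, 3, … (increasing by 1 each time)).
Present: 16, 25, 36, 49, 64, 81 → 100 → 121 (perfect squares: 4², 5², 6², …).
Putting the parts together: 46 absent, 100 present and then 53 absent, 121 present.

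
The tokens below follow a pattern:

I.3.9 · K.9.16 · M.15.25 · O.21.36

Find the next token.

Letter: letters move forward 2 places in the alphabet; I, K, M, O → Q.
For the second component, +6 each step: 3, 9, 15, 21 → 27.
Third component: perfect squares: 3², 4², 5², …, so 9, 16, 25, 36 → 49.
Combining the parts gives Q.27.49.

Q.27.49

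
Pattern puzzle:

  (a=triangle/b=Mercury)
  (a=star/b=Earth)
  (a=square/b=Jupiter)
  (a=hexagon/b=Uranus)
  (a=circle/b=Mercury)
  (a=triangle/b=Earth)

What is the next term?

A goes triangle, star, square, hexagon, circle, triangle → star (repeats triangle → star → square → hexagon → circle).
B — repeats Mercury → Earth → Jupiter → Uranus: Mercury, Earth, Jupiter, Uranus, Mercury, Earth → Jupiter.
So the next term is (a=star/b=Jupiter).

(a=star/b=Jupiter)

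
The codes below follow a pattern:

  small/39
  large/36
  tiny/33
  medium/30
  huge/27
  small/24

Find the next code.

For the size, repeats small → large → tiny → medium → huge: small, large, tiny, medium, huge, small → large.
Second component goes 39, 36, 33, 30, 27, 24 → 21 (−3 each step).
So the next code is large/21.

large/21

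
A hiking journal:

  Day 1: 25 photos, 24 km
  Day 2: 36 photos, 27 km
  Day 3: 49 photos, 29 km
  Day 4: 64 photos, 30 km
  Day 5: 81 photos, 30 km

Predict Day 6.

Photos — perfect squares: 5², 6², 7², …: 25, 36, 49, 64, 81 → 100.
Km: differences are 3, 2, 1, … (decreasing by 1 each time), so 24, 27, 29, 30, 30 → 29.
So the next row is 100 photos, 29 km.

100 photos, 29 km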